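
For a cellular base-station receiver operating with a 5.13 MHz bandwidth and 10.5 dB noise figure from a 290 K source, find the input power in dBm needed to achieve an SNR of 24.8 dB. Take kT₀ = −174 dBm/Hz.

Sensitivity = −174 + 10 log₁₀(B) + NF + SNR_min
= −174 + 67.1 + 10.5 + 24.8
= −71.6 dBm → −71.6 dBm

−71.6 dBm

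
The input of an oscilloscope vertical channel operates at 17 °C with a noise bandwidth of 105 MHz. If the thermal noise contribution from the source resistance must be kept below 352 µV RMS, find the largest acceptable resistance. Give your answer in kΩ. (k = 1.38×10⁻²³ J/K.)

T = 17 °C + 273.15 = 290.15 K
Johnson–Nyquist: V_n = √(4kTRB) ⇒ R = V_n² / (4kTB)
4kTB = 4 × 1.38×10⁻²³ × 290.15 × 1.05×10⁸ = 1.68×10⁻¹²
R = (3.52×10⁻⁴)² / 1.68×10⁻¹² = 7.37×10⁴ Ω = 73.7 kΩ

73.7 kΩ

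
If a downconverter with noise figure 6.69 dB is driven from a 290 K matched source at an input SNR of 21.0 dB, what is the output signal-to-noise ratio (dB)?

By definition F = SNR_in/SNR_out, so in dB: SNR_out = SNR_in − NF
SNR_out = 21.0 − 6.69 = 14.31 dB

14.31 dB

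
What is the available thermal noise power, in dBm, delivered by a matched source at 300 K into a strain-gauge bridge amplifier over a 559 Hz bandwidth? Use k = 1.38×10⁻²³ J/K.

P_n = kTB = 1.38×10⁻²³ × 300 × 5.59×10² = 2.31×10⁻¹⁸ W
In dBm: 10 log₁₀(2.31×10⁻¹⁸ / 10⁻³) = −146.4 dBm

−146.4 dBm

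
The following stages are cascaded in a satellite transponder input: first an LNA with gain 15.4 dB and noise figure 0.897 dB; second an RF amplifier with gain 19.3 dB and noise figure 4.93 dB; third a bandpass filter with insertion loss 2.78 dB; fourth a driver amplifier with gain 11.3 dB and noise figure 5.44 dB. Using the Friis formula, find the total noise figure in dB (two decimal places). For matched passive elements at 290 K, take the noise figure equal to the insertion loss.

Convert to linear (a loss of L dB is a gain of −L dB): F_i = 10^(NF_i/10), G_i = 10^(G_i,dB/10)
  Stage 1: F_1 = 10^(0.897/10) = 1.229, G_1 = 10^(15.4/10) = 34.67
  Stage 2: F_2 = 10^(4.93/10) = 3.112, G_2 = 10^(19.3/10) = 85.11
  Stage 3: F_3 = 10^(2.78/10) = 1.897, G_3 = 10^(−2.78/10) = 0.5272
  Stage 4: F_4 = 10^(5.44/10) = 3.499, G_4 = 10^(11.3/10) = 13.49
Friis cascade:
  F = 1.229 + (3.112 − 1)/34.67 + (1.897 − 1)/2951 + (3.499 − 1)/1556 = 1.292
NF = 10 log₁₀(1.292) = 1.11 dB

1.11 dB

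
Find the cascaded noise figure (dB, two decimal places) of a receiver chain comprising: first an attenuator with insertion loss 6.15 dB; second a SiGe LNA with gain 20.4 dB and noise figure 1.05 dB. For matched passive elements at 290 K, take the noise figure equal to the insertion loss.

Convert to linear (a loss of L dB is a gain of −L dB): F_i = 10^(NF_i/10), G_i = 10^(G_i,dB/10)
  Stage 1: F_1 = 10^(6.15/10) = 4.121, G_1 = 10^(−6.15/10) = 0.2427
  Stage 2: F_2 = 10^(1.05/10) = 1.274, G_2 = 10^(20.4/10) = 109.6
Friis cascade:
  F = 4.121 + (1.274 − 1)/0.2427 = 5.248
NF = 10 log₁₀(5.248) = 7.20 dB

7.20 dB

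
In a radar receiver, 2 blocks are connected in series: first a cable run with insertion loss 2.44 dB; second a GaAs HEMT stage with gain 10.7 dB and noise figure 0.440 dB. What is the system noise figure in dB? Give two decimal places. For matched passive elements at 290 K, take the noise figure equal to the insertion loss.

2.88 dB

Convert to linear (a loss of L dB is a gain of −L dB): F_i = 10^(NF_i/10), G_i = 10^(G_i,dB/10)
  Stage 1: F_1 = 10^(2.44/10) = 1.754, G_1 = 10^(−2.44/10) = 0.5702
  Stage 2: F_2 = 10^(0.440/10) = 1.107, G_2 = 10^(10.7/10) = 11.75
Friis cascade:
  F = 1.754 + (1.107 − 1)/0.5702 = 1.941
NF = 10 log₁₀(1.941) = 2.88 dB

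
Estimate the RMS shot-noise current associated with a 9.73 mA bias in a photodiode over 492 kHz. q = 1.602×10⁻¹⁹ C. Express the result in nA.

I_n = √(2qI·B)
2qI·B = 2 × 1.602×10⁻¹⁹ × 9.73×10⁻³ × 4.92×10⁵ = 1.53×10⁻¹⁵ A²
I_n = √(1.53×10⁻¹⁵) = 3.92×10⁻⁸ A = 39.2 nA

39.2 nA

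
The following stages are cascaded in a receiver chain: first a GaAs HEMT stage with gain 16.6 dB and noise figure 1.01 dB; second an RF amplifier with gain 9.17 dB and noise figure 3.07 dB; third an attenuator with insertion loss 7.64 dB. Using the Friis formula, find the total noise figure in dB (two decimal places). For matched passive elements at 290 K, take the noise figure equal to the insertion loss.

1.13 dB

Convert to linear (a loss of L dB is a gain of −L dB): F_i = 10^(NF_i/10), G_i = 10^(G_i,dB/10)
  Stage 1: F_1 = 10^(1.01/10) = 1.262, G_1 = 10^(16.6/10) = 45.71
  Stage 2: F_2 = 10^(3.07/10) = 2.028, G_2 = 10^(9.17/10) = 8.260
  Stage 3: F_3 = 10^(7.64/10) = 5.808, G_3 = 10^(−7.64/10) = 0.1722
Friis cascade:
  F = 1.262 + (2.028 − 1)/45.71 + (5.808 − 1)/377.6 = 1.297
NF = 10 log₁₀(1.297) = 1.13 dB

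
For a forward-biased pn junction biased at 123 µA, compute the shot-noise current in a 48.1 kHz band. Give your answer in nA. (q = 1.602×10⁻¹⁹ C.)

I_n = √(2qI·B)
2qI·B = 2 × 1.602×10⁻¹⁹ × 1.23×10⁻⁴ × 4.81×10⁴ = 1.90×10⁻¹⁸ A²
I_n = √(1.90×10⁻¹⁸) = 1.38×10⁻⁹ A = 1.38 nA

1.38 nA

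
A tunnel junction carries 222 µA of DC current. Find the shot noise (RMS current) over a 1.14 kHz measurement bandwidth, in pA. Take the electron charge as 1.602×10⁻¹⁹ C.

I_n = √(2qI·B)
2qI·B = 2 × 1.602×10⁻¹⁹ × 2.22×10⁻⁴ × 1.14×10³ = 8.11×10⁻²⁰ A²
I_n = √(8.11×10⁻²⁰) = 2.85×10⁻¹⁰ A = 285 pA

285 pA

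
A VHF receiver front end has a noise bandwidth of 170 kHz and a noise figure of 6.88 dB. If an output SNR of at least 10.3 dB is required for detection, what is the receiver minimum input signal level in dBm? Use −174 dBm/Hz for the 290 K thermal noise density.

Sensitivity = −174 + 10 log₁₀(B) + NF + SNR_min
= −174 + 52.3 + 6.88 + 10.3
= −104.52 dBm → −104.5 dBm

−104.5 dBm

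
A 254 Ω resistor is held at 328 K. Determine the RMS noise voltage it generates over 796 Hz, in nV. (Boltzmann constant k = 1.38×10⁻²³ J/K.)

V_n = √(4kTRB)
4kTRB = 4 × 1.38×10⁻²³ × 328 × 2.54×10² × 7.96×10² = 3.66×10⁻¹⁵ V²
V_n = √(3.66×10⁻¹⁵) = 6.05×10⁻⁸ V = 60.5 nV

60.5 nV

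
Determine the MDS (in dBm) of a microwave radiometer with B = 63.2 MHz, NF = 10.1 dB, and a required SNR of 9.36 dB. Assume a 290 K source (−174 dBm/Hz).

Sensitivity = −174 + 10 log₁₀(B) + NF + SNR_min
= −174 + 78.01 + 10.1 + 9.36
= −76.53 dBm → −76.5 dBm

−76.5 dBm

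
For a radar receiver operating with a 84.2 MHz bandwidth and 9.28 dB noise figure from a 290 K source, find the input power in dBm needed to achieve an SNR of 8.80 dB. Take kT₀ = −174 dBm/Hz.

−76.7 dBm

Sensitivity = −174 + 10 log₁₀(B) + NF + SNR_min
= −174 + 79.25 + 9.28 + 8.80
= −76.67 dBm → −76.7 dBm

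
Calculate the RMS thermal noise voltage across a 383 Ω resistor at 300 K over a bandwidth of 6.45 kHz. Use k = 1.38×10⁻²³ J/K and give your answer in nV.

202 nV

V_n = √(4kTRB)
4kTRB = 4 × 1.38×10⁻²³ × 300 × 3.83×10² × 6.45×10³ = 4.09×10⁻¹⁴ V²
V_n = √(4.09×10⁻¹⁴) = 2.02×10⁻⁷ V = 202 nV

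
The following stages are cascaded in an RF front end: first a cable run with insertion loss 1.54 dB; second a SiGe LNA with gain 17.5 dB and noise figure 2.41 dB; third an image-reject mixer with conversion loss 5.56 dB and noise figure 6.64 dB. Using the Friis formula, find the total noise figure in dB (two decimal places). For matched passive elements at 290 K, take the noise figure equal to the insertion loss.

Convert to linear (a loss of L dB is a gain of −L dB): F_i = 10^(NF_i/10), G_i = 10^(G_i,dB/10)
  Stage 1: F_1 = 10^(1.54/10) = 1.426, G_1 = 10^(−1.54/10) = 0.7015
  Stage 2: F_2 = 10^(2.41/10) = 1.742, G_2 = 10^(17.5/10) = 56.23
  Stage 3: F_3 = 10^(6.64/10) = 4.613, G_3 = 10^(−5.56/10) = 0.2780
Friis cascade:
  F = 1.426 + (1.742 − 1)/0.7015 + (4.613 − 1)/39.45 = 2.575
NF = 10 log₁₀(2.575) = 4.11 dB

4.11 dB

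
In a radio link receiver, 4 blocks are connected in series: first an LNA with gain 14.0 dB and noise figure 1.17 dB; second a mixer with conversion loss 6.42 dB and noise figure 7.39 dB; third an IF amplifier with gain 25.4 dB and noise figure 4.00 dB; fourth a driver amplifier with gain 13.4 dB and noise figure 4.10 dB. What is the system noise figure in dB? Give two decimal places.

2.44 dB

Convert to linear (a loss of L dB is a gain of −L dB): F_i = 10^(NF_i/10), G_i = 10^(G_i,dB/10)
  Stage 1: F_1 = 10^(1.17/10) = 1.309, G_1 = 10^(14.0/10) = 25.12
  Stage 2: F_2 = 10^(7.39/10) = 5.483, G_2 = 10^(−6.42/10) = 0.2280
  Stage 3: F_3 = 10^(4.00/10) = 2.512, G_3 = 10^(25.4/10) = 346.7
  Stage 4: F_4 = 10^(4.10/10) = 2.570, G_4 = 10^(13.4/10) = 21.88
Friis cascade:
  F = 1.309 + (5.483 − 1)/25.12 + (2.512 − 1)/5.728 + (2.570 − 1)/1986 = 1.752
NF = 10 log₁₀(1.752) = 2.44 dB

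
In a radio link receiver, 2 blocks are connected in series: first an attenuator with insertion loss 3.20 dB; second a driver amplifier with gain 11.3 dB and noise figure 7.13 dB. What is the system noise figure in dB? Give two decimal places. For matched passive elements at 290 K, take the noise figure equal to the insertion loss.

10.33 dB

Convert to linear (a loss of L dB is a gain of −L dB): F_i = 10^(NF_i/10), G_i = 10^(G_i,dB/10)
  Stage 1: F_1 = 10^(3.20/10) = 2.089, G_1 = 10^(−3.20/10) = 0.4786
  Stage 2: F_2 = 10^(7.13/10) = 5.164, G_2 = 10^(11.3/10) = 13.49
Friis cascade:
  F = 2.089 + (5.164 − 1)/0.4786 = 10.79
NF = 10 log₁₀(10.79) = 10.33 dB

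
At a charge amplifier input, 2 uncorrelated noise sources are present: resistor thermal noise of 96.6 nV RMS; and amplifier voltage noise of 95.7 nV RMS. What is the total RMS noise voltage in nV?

136 nV

Uncorrelated sources add in power (mean-square): V_tot = √(ΣV_i²)
V_tot = √[(9.66×10⁻⁸)² + (9.57×10⁻⁸)²] = 1.36×10⁻⁷ V = 136 nV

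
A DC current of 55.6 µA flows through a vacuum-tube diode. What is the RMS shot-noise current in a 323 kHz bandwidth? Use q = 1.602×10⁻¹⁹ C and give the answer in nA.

I_n = √(2qI·B)
2qI·B = 2 × 1.602×10⁻¹⁹ × 5.56×10⁻⁵ × 3.23×10⁵ = 5.75×10⁻¹⁸ A²
I_n = √(5.75×10⁻¹⁸) = 2.40×10⁻⁹ A = 2.40 nA

2.40 nA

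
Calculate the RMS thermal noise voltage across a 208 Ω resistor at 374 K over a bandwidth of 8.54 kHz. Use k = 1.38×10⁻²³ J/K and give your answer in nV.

191 nV

V_n = √(4kTRB)
4kTRB = 4 × 1.38×10⁻²³ × 374 × 2.08×10² × 8.54×10³ = 3.67×10⁻¹⁴ V²
V_n = √(3.67×10⁻¹⁴) = 1.91×10⁻⁷ V = 191 nV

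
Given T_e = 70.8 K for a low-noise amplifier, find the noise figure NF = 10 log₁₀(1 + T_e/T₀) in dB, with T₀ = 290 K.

F = 1 + T_e/T₀ = 1 + 70.8/290 = 1.24414
NF = 10 log₁₀(1.24414) = 0.949 dB

0.949 dB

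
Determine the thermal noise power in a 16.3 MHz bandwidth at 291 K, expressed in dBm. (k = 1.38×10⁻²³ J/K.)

−101.8 dBm

P_n = kTB = 1.38×10⁻²³ × 291 × 1.63×10⁷ = 6.55×10⁻¹⁴ W
In dBm: 10 log₁₀(6.55×10⁻¹⁴ / 10⁻³) = −101.8 dBm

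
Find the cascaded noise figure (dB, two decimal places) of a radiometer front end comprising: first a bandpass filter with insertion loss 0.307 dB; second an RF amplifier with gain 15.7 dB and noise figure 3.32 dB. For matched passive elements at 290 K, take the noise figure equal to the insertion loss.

3.63 dB

Convert to linear (a loss of L dB is a gain of −L dB): F_i = 10^(NF_i/10), G_i = 10^(G_i,dB/10)
  Stage 1: F_1 = 10^(0.307/10) = 1.073, G_1 = 10^(−0.307/10) = 0.9318
  Stage 2: F_2 = 10^(3.32/10) = 2.148, G_2 = 10^(15.7/10) = 37.15
Friis cascade:
  F = 1.073 + (2.148 − 1)/0.9318 = 2.305
NF = 10 log₁₀(2.305) = 3.63 dB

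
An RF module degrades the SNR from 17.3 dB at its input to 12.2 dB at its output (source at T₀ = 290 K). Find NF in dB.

5.1 dB

NF (dB) = SNR_in(dB) − SNR_out(dB) when the source is at T₀
NF = 17.3 − 12.2 = 5.1 dB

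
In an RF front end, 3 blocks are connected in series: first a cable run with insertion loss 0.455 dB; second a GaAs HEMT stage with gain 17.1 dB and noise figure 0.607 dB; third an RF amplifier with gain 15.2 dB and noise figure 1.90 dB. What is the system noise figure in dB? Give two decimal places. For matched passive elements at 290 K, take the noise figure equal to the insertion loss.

1.10 dB

Convert to linear (a loss of L dB is a gain of −L dB): F_i = 10^(NF_i/10), G_i = 10^(G_i,dB/10)
  Stage 1: F_1 = 10^(0.455/10) = 1.110, G_1 = 10^(−0.455/10) = 0.9005
  Stage 2: F_2 = 10^(0.607/10) = 1.150, G_2 = 10^(17.1/10) = 51.29
  Stage 3: F_3 = 10^(1.90/10) = 1.549, G_3 = 10^(15.2/10) = 33.11
Friis cascade:
  F = 1.110 + (1.150 − 1)/0.9005 + (1.549 − 1)/46.18 = 1.289
NF = 10 log₁₀(1.289) = 1.10 dB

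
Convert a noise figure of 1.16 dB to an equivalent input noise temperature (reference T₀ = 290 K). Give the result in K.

F = 10^(1.16/10) = 1.30617
T_e = (F − 1)·T₀ = (1.30617 − 1) × 290 = 88.8 K

88.8 K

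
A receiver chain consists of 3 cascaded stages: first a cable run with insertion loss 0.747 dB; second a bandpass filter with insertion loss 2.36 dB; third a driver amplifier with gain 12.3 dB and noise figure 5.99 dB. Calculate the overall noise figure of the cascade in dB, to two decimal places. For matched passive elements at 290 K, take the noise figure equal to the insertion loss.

9.10 dB

Convert to linear (a loss of L dB is a gain of −L dB): F_i = 10^(NF_i/10), G_i = 10^(G_i,dB/10)
  Stage 1: F_1 = 10^(0.747/10) = 1.188, G_1 = 10^(−0.747/10) = 0.8420
  Stage 2: F_2 = 10^(2.36/10) = 1.722, G_2 = 10^(−2.36/10) = 0.5808
  Stage 3: F_3 = 10^(5.99/10) = 3.972, G_3 = 10^(12.3/10) = 16.98
Friis cascade:
  F = 1.188 + (1.722 − 1)/0.8420 + (3.972 − 1)/0.4890 = 8.123
NF = 10 log₁₀(8.123) = 9.10 dB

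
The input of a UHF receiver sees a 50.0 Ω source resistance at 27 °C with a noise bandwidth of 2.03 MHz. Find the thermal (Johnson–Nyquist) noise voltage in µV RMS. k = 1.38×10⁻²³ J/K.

1.30 µV

T = 27 °C + 273.15 = 300.15 K
V_n = √(4kTRB)
4kTRB = 4 × 1.38×10⁻²³ × 300.15 × 5.00×10¹ × 2.03×10⁶ = 1.68×10⁻¹² V²
V_n = √(1.68×10⁻¹²) = 1.30×10⁻⁶ V = 1.30 µV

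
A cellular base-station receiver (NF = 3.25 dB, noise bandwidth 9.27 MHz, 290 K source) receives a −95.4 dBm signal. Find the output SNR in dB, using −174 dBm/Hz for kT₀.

Noise floor: N = −174 + 10 log₁₀(B) + NF
10 log₁₀(9.27×10⁶) = 69.67 dB
N = −174 + 69.67 + 3.25 = −101.08 dBm
SNR = P_sig − N = −95.4 − (−101.08) = 5.68 dB → 5.7 dB

5.7 dB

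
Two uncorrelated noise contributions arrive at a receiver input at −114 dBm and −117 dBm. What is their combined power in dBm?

Convert to linear, add, convert back:
P₁ = 3.98×10⁻¹⁵ W, P₂ = 2.00×10⁻¹⁵ W
P_tot = 5.98×10⁻¹⁵ W → 10 log₁₀(P_tot / 10⁻³) = −112.2 dBm

−112.2 dBm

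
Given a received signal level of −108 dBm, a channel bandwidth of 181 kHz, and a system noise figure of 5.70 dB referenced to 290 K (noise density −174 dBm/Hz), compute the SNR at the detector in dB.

7.7 dB

Noise floor: N = −174 + 10 log₁₀(B) + NF
10 log₁₀(1.81×10⁵) = 52.58 dB
N = −174 + 52.58 + 5.70 = −115.72 dBm
SNR = P_sig − N = −108 − (−115.72) = 7.72 dB → 7.7 dB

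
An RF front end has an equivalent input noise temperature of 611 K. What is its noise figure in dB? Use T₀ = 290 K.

F = 1 + T_e/T₀ = 1 + 611/290 = 3.1069
NF = 10 log₁₀(3.1069) = 4.92 dB

4.92 dB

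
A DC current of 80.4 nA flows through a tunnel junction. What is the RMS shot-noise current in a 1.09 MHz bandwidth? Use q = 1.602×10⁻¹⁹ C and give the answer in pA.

168 pA

I_n = √(2qI·B)
2qI·B = 2 × 1.602×10⁻¹⁹ × 8.04×10⁻⁸ × 1.09×10⁶ = 2.81×10⁻²⁰ A²
I_n = √(2.81×10⁻²⁰) = 1.68×10⁻¹⁰ A = 168 pA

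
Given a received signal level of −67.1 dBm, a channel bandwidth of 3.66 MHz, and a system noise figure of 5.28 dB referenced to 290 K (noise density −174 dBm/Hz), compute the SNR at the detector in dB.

36.0 dB

Noise floor: N = −174 + 10 log₁₀(B) + NF
10 log₁₀(3.66×10⁶) = 65.63 dB
N = −174 + 65.63 + 5.28 = −103.09 dBm
SNR = P_sig − N = −67.1 − (−103.09) = 35.99 dB → 36.0 dB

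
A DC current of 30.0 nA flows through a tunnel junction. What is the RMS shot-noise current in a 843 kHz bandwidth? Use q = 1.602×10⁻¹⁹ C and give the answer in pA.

I_n = √(2qI·B)
2qI·B = 2 × 1.602×10⁻¹⁹ × 3.00×10⁻⁸ × 8.43×10⁵ = 8.10×10⁻²¹ A²
I_n = √(8.10×10⁻²¹) = 9.00×10⁻¹¹ A = 90.0 pA

90.0 pA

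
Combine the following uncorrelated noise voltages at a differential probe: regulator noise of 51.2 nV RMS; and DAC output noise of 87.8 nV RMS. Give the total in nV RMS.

102 nV

Uncorrelated sources add in power (mean-square): V_tot = √(ΣV_i²)
V_tot = √[(5.12×10⁻⁸)² + (8.78×10⁻⁸)²] = 1.02×10⁻⁷ V = 102 nV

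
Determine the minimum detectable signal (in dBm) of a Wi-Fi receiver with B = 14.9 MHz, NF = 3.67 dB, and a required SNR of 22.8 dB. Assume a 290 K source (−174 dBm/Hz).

−75.8 dBm

Sensitivity = −174 + 10 log₁₀(B) + NF + SNR_min
= −174 + 71.73 + 3.67 + 22.8
= −75.80 dBm → −75.8 dBm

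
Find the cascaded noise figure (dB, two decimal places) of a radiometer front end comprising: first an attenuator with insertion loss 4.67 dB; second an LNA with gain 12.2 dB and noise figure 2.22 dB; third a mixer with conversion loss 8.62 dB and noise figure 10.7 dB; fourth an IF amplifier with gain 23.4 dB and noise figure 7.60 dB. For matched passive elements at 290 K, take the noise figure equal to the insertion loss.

11.10 dB

Convert to linear (a loss of L dB is a gain of −L dB): F_i = 10^(NF_i/10), G_i = 10^(G_i,dB/10)
  Stage 1: F_1 = 10^(4.67/10) = 2.931, G_1 = 10^(−4.67/10) = 0.3412
  Stage 2: F_2 = 10^(2.22/10) = 1.667, G_2 = 10^(12.2/10) = 16.60
  Stage 3: F_3 = 10^(10.7/10) = 11.75, G_3 = 10^(−8.62/10) = 0.1374
  Stage 4: F_4 = 10^(7.60/10) = 5.754, G_4 = 10^(23.4/10) = 218.8
Friis cascade:
  F = 2.931 + (1.667 − 1)/0.3412 + (11.75 − 1)/5.662 + (5.754 − 1)/0.7780 = 12.90
NF = 10 log₁₀(12.90) = 11.10 dB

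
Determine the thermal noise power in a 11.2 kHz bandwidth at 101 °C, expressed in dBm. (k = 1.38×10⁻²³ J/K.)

−132.4 dBm

T = 101 °C + 273.15 = 374.15 K
P_n = kTB = 1.38×10⁻²³ × 374.15 × 1.12×10⁴ = 5.78×10⁻¹⁷ W
In dBm: 10 log₁₀(5.78×10⁻¹⁷ / 10⁻³) = −132.4 dBm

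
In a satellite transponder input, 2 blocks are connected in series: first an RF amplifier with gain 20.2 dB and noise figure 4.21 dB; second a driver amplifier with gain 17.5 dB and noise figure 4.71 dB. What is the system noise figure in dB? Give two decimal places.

4.24 dB

Convert to linear (a loss of L dB is a gain of −L dB): F_i = 10^(NF_i/10), G_i = 10^(G_i,dB/10)
  Stage 1: F_1 = 10^(4.21/10) = 2.636, G_1 = 10^(20.2/10) = 104.7
  Stage 2: F_2 = 10^(4.71/10) = 2.958, G_2 = 10^(17.5/10) = 56.23
Friis cascade:
  F = 2.636 + (2.958 − 1)/104.7 = 2.655
NF = 10 log₁₀(2.655) = 4.24 dB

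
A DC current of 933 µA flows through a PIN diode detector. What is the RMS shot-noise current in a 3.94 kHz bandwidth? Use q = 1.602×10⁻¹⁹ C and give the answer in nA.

1.09 nA

I_n = √(2qI·B)
2qI·B = 2 × 1.602×10⁻¹⁹ × 9.33×10⁻⁴ × 3.94×10³ = 1.18×10⁻¹⁸ A²
I_n = √(1.18×10⁻¹⁸) = 1.09×10⁻⁹ A = 1.09 nA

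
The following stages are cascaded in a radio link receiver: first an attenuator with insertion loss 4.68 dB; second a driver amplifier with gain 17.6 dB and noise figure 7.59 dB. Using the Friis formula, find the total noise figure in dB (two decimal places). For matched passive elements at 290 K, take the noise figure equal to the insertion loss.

Convert to linear (a loss of L dB is a gain of −L dB): F_i = 10^(NF_i/10), G_i = 10^(G_i,dB/10)
  Stage 1: F_1 = 10^(4.68/10) = 2.938, G_1 = 10^(−4.68/10) = 0.3404
  Stage 2: F_2 = 10^(7.59/10) = 5.741, G_2 = 10^(17.6/10) = 57.54
Friis cascade:
  F = 2.938 + (5.741 − 1)/0.3404 = 16.87
NF = 10 log₁₀(16.87) = 12.27 dB

12.27 dB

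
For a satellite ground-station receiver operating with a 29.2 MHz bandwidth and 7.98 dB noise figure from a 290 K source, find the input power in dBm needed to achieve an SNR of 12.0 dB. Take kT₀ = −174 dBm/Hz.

−79.4 dBm

Sensitivity = −174 + 10 log₁₀(B) + NF + SNR_min
= −174 + 74.65 + 7.98 + 12.0
= −79.37 dBm → −79.4 dBm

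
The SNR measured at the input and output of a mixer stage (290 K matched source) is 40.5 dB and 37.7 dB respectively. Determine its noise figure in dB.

2.8 dB

NF (dB) = SNR_in(dB) − SNR_out(dB) when the source is at T₀
NF = 40.5 − 37.7 = 2.8 dB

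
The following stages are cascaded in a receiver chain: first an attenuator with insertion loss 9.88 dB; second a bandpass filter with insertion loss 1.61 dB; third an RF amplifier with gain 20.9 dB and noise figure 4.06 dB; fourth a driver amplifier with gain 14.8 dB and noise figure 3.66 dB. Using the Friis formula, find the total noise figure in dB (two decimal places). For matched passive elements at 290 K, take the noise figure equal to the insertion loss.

Convert to linear (a loss of L dB is a gain of −L dB): F_i = 10^(NF_i/10), G_i = 10^(G_i,dB/10)
  Stage 1: F_1 = 10^(9.88/10) = 9.727, G_1 = 10^(−9.88/10) = 0.1028
  Stage 2: F_2 = 10^(1.61/10) = 1.449, G_2 = 10^(−1.61/10) = 0.6902
  Stage 3: F_3 = 10^(4.06/10) = 2.547, G_3 = 10^(20.9/10) = 123.0
  Stage 4: F_4 = 10^(3.66/10) = 2.323, G_4 = 10^(14.8/10) = 30.20
Friis cascade:
  F = 9.727 + (1.449 − 1)/0.1028 + (2.547 − 1)/0.07096 + (2.323 − 1)/8.730 = 36.04
NF = 10 log₁₀(36.04) = 15.57 dB

15.57 dB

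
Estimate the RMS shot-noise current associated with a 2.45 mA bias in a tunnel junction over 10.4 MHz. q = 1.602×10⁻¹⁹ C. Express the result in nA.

90.4 nA

I_n = √(2qI·B)
2qI·B = 2 × 1.602×10⁻¹⁹ × 2.45×10⁻³ × 1.04×10⁷ = 8.16×10⁻¹⁵ A²
I_n = √(8.16×10⁻¹⁵) = 9.04×10⁻⁸ A = 90.4 nA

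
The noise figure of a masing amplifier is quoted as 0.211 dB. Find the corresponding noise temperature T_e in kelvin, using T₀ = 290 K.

F = 10^(0.211/10) = 1.04978
T_e = (F − 1)·T₀ = (1.04978 − 1) × 290 = 14.4 K

14.4 K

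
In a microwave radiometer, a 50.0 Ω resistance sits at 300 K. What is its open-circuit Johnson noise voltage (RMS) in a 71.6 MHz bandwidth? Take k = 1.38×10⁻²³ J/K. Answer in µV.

7.70 µV

V_n = √(4kTRB)
4kTRB = 4 × 1.38×10⁻²³ × 300 × 5.00×10¹ × 7.16×10⁷ = 5.93×10⁻¹¹ V²
V_n = √(5.93×10⁻¹¹) = 7.70×10⁻⁶ V = 7.70 µV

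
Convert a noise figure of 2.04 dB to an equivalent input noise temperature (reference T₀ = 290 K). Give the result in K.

174 K

F = 10^(2.04/10) = 1.59956
T_e = (F − 1)·T₀ = (1.59956 − 1) × 290 = 174 K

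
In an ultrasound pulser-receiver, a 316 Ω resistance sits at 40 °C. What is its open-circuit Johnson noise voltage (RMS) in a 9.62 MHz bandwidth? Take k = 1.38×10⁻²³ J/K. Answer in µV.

T = 40 °C + 273.15 = 313.15 K
V_n = √(4kTRB)
4kTRB = 4 × 1.38×10⁻²³ × 313.15 × 3.16×10² × 9.62×10⁶ = 5.25×10⁻¹¹ V²
V_n = √(5.25×10⁻¹¹) = 7.25×10⁻⁶ V = 7.25 µV

7.25 µV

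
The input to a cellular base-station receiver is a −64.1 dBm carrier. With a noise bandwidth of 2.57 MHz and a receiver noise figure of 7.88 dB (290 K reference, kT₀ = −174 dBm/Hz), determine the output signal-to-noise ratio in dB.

37.9 dB

Noise floor: N = −174 + 10 log₁₀(B) + NF
10 log₁₀(2.57×10⁶) = 64.1 dB
N = −174 + 64.1 + 7.88 = −102.02 dBm
SNR = P_sig − N = −64.1 − (−102.02) = 37.92 dB → 37.9 dB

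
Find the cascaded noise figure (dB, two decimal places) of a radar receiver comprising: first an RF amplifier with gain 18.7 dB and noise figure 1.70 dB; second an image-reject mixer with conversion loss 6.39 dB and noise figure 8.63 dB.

Convert to linear (a loss of L dB is a gain of −L dB): F_i = 10^(NF_i/10), G_i = 10^(G_i,dB/10)
  Stage 1: F_1 = 10^(1.70/10) = 1.479, G_1 = 10^(18.7/10) = 74.13
  Stage 2: F_2 = 10^(8.63/10) = 7.295, G_2 = 10^(−6.39/10) = 0.2296
Friis cascade:
  F = 1.479 + (7.295 − 1)/74.13 = 1.564
NF = 10 log₁₀(1.564) = 1.94 dB

1.94 dB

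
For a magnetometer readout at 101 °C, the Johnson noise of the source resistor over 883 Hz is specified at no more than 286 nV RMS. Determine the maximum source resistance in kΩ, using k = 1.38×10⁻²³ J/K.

T = 101 °C + 273.15 = 374.15 K
Johnson–Nyquist: V_n = √(4kTRB) ⇒ R = V_n² / (4kTB)
4kTB = 4 × 1.38×10⁻²³ × 374.15 × 8.83×10² = 1.82×10⁻¹⁷
R = (2.86×10⁻⁷)² / 1.82×10⁻¹⁷ = 4.49×10³ Ω = 4.49 kΩ

4.49 kΩ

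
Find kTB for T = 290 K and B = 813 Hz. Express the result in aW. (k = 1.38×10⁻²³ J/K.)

P_n = kTB = 1.38×10⁻²³ × 290 × 8.13×10² = 3.25×10⁻¹⁸ W = 3.25 aW

3.25 aW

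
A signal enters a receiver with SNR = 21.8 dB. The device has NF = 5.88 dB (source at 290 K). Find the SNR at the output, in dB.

15.92 dB

By definition F = SNR_in/SNR_out, so in dB: SNR_out = SNR_in − NF
SNR_out = 21.8 − 5.88 = 15.92 dB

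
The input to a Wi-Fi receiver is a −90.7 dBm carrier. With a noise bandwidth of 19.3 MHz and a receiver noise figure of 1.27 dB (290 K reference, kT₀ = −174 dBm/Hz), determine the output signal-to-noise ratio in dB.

Noise floor: N = −174 + 10 log₁₀(B) + NF
10 log₁₀(1.93×10⁷) = 72.86 dB
N = −174 + 72.86 + 1.27 = −99.87 dBm
SNR = P_sig − N = −90.7 − (−99.87) = 9.17 dB → 9.2 dB

9.2 dB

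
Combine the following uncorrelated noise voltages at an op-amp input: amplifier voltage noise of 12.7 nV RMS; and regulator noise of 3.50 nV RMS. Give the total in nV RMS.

Uncorrelated sources add in power (mean-square): V_tot = √(ΣV_i²)
V_tot = √[(1.27×10⁻⁸)² + (3.50×10⁻⁹)²] = 1.32×10⁻⁸ V = 13.2 nV

13.2 nV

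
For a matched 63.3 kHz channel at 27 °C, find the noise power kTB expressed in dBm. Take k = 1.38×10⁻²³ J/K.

−125.8 dBm

T = 27 °C + 273.15 = 300.15 K
P_n = kTB = 1.38×10⁻²³ × 300.15 × 6.33×10⁴ = 2.62×10⁻¹⁶ W
In dBm: 10 log₁₀(2.62×10⁻¹⁶ / 10⁻³) = −125.8 dBm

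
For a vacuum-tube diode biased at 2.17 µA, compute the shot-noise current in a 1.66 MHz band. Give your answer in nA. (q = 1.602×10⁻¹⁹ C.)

1.07 nA

I_n = √(2qI·B)
2qI·B = 2 × 1.602×10⁻¹⁹ × 2.17×10⁻⁶ × 1.66×10⁶ = 1.15×10⁻¹⁸ A²
I_n = √(1.15×10⁻¹⁸) = 1.07×10⁻⁹ A = 1.07 nA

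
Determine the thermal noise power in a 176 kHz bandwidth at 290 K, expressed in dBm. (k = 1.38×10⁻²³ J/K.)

−121.5 dBm

P_n = kTB = 1.38×10⁻²³ × 290 × 1.76×10⁵ = 7.04×10⁻¹⁶ W
In dBm: 10 log₁₀(7.04×10⁻¹⁶ / 10⁻³) = −121.5 dBm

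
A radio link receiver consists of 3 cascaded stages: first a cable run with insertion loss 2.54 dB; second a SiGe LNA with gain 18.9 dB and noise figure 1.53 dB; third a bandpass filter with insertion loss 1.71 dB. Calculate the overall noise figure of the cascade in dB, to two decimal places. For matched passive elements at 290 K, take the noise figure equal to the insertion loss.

4.09 dB

Convert to linear (a loss of L dB is a gain of −L dB): F_i = 10^(NF_i/10), G_i = 10^(G_i,dB/10)
  Stage 1: F_1 = 10^(2.54/10) = 1.795, G_1 = 10^(−2.54/10) = 0.5572
  Stage 2: F_2 = 10^(1.53/10) = 1.422, G_2 = 10^(18.9/10) = 77.62
  Stage 3: F_3 = 10^(1.71/10) = 1.483, G_3 = 10^(−1.71/10) = 0.6745
Friis cascade:
  F = 1.795 + (1.422 − 1)/0.5572 + (1.483 − 1)/43.25 = 2.564
NF = 10 log₁₀(2.564) = 4.09 dB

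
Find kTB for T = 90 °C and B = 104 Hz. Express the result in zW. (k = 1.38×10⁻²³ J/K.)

521 zW

T = 90 °C + 273.15 = 363.15 K
P_n = kTB = 1.38×10⁻²³ × 363.15 × 1.04×10² = 5.21×10⁻¹⁹ W = 521 zW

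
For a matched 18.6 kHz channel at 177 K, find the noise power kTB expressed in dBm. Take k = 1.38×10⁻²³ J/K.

−133.4 dBm

P_n = kTB = 1.38×10⁻²³ × 177 × 1.86×10⁴ = 4.54×10⁻¹⁷ W
In dBm: 10 log₁₀(4.54×10⁻¹⁷ / 10⁻³) = −133.4 dBm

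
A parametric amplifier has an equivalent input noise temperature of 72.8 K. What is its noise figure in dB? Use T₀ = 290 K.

0.973 dB

F = 1 + T_e/T₀ = 1 + 72.8/290 = 1.25103
NF = 10 log₁₀(1.25103) = 0.973 dB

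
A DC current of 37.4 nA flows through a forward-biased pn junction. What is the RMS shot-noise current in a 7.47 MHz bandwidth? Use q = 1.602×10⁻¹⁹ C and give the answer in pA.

299 pA

I_n = √(2qI·B)
2qI·B = 2 × 1.602×10⁻¹⁹ × 3.74×10⁻⁸ × 7.47×10⁶ = 8.95×10⁻²⁰ A²
I_n = √(8.95×10⁻²⁰) = 2.99×10⁻¹⁰ A = 299 pA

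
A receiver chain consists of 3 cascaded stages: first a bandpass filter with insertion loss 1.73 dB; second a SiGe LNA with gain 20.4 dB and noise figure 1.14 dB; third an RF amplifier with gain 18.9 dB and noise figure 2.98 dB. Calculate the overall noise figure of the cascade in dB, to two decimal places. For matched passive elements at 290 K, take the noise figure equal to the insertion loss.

Convert to linear (a loss of L dB is a gain of −L dB): F_i = 10^(NF_i/10), G_i = 10^(G_i,dB/10)
  Stage 1: F_1 = 10^(1.73/10) = 1.489, G_1 = 10^(−1.73/10) = 0.6714
  Stage 2: F_2 = 10^(1.14/10) = 1.300, G_2 = 10^(20.4/10) = 109.6
  Stage 3: F_3 = 10^(2.98/10) = 1.986, G_3 = 10^(18.9/10) = 77.62
Friis cascade:
  F = 1.489 + (1.300 − 1)/0.6714 + (1.986 − 1)/73.62 = 1.950
NF = 10 log₁₀(1.950) = 2.90 dB

2.90 dB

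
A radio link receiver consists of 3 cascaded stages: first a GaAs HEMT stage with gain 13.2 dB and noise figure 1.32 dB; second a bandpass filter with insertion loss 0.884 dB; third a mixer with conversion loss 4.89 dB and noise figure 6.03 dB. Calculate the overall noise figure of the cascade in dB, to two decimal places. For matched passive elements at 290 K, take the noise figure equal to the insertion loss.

Convert to linear (a loss of L dB is a gain of −L dB): F_i = 10^(NF_i/10), G_i = 10^(G_i,dB/10)
  Stage 1: F_1 = 10^(1.32/10) = 1.355, G_1 = 10^(13.2/10) = 20.89
  Stage 2: F_2 = 10^(0.884/10) = 1.226, G_2 = 10^(−0.884/10) = 0.8158
  Stage 3: F_3 = 10^(6.03/10) = 4.009, G_3 = 10^(−4.89/10) = 0.3243
Friis cascade:
  F = 1.355 + (1.226 − 1)/20.89 + (4.009 − 1)/17.05 = 1.543
NF = 10 log₁₀(1.543) = 1.88 dB

1.88 dB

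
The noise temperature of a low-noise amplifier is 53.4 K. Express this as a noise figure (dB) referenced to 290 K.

F = 1 + T_e/T₀ = 1 + 53.4/290 = 1.18414
NF = 10 log₁₀(1.18414) = 0.734 dB

0.734 dB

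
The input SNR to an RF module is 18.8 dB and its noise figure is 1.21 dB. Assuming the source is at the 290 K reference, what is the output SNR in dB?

17.59 dB

By definition F = SNR_in/SNR_out, so in dB: SNR_out = SNR_in − NF
SNR_out = 18.8 − 1.21 = 17.59 dB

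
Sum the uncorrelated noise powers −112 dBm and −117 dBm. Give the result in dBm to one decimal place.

Convert to linear, add, convert back:
P₁ = 6.31×10⁻¹⁵ W, P₂ = 2.00×10⁻¹⁵ W
P_tot = 8.30×10⁻¹⁵ W → 10 log₁₀(P_tot / 10⁻³) = −110.8 dBm

−110.8 dBm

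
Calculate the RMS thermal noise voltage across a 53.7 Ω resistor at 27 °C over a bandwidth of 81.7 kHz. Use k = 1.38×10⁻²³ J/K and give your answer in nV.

270 nV

T = 27 °C + 273.15 = 300.15 K
V_n = √(4kTRB)
4kTRB = 4 × 1.38×10⁻²³ × 300.15 × 5.37×10¹ × 8.17×10⁴ = 7.27×10⁻¹⁴ V²
V_n = √(7.27×10⁻¹⁴) = 2.70×10⁻⁷ V = 270 nV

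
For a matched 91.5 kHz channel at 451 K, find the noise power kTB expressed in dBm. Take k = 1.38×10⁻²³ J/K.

P_n = kTB = 1.38×10⁻²³ × 451 × 9.15×10⁴ = 5.69×10⁻¹⁶ W
In dBm: 10 log₁₀(5.69×10⁻¹⁶ / 10⁻³) = −122.4 dBm

−122.4 dBm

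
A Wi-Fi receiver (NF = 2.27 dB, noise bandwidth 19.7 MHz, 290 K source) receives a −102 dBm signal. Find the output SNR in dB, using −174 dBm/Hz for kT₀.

Noise floor: N = −174 + 10 log₁₀(B) + NF
10 log₁₀(1.97×10⁷) = 72.94 dB
N = −174 + 72.94 + 2.27 = −98.79 dBm
SNR = P_sig − N = −102 − (−98.79) = −3.21 dB → −3.2 dB

−3.2 dB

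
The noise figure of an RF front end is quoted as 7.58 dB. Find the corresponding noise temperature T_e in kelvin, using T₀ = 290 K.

F = 10^(7.58/10) = 5.72796
T_e = (F − 1)·T₀ = (5.72796 − 1) × 290 = 1371 K

1371 K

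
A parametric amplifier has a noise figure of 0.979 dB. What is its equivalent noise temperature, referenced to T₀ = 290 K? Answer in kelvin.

F = 10^(0.979/10) = 1.25285
T_e = (F − 1)·T₀ = (1.25285 − 1) × 290 = 73.3 K

73.3 K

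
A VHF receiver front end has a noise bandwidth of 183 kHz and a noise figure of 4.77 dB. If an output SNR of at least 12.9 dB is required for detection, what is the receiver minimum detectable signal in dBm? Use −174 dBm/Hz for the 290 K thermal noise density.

Sensitivity = −174 + 10 log₁₀(B) + NF + SNR_min
= −174 + 52.62 + 4.77 + 12.9
= −103.71 dBm → −103.7 dBm

−103.7 dBm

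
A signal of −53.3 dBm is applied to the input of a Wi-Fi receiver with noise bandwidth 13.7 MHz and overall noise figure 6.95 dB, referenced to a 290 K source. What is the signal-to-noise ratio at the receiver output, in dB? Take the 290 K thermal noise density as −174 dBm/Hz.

Noise floor: N = −174 + 10 log₁₀(B) + NF
10 log₁₀(1.37×10⁷) = 71.37 dB
N = −174 + 71.37 + 6.95 = −95.68 dBm
SNR = P_sig − N = −53.3 − (−95.68) = 42.38 dB → 42.4 dB

42.4 dB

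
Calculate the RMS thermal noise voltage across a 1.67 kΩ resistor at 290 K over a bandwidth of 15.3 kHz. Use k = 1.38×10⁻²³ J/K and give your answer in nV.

V_n = √(4kTRB)
4kTRB = 4 × 1.38×10⁻²³ × 290 × 1.67×10³ × 1.53×10⁴ = 4.09×10⁻¹³ V²
V_n = √(4.09×10⁻¹³) = 6.40×10⁻⁷ V = 640 nV

640 nV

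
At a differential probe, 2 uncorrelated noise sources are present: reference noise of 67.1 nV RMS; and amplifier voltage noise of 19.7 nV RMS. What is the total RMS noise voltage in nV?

69.9 nV

Uncorrelated sources add in power (mean-square): V_tot = √(ΣV_i²)
V_tot = √[(6.71×10⁻⁸)² + (1.97×10⁻⁸)²] = 6.99×10⁻⁸ V = 69.9 nV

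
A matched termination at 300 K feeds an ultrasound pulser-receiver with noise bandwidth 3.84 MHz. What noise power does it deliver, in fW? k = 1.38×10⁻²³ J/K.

P_n = kTB = 1.38×10⁻²³ × 300 × 3.84×10⁶ = 1.59×10⁻¹⁴ W = 15.9 fW

15.9 fW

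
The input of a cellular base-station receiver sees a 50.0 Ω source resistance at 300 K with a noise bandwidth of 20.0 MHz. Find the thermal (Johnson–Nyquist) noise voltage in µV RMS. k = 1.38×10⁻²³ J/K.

4.07 µV

V_n = √(4kTRB)
4kTRB = 4 × 1.38×10⁻²³ × 300 × 5.00×10¹ × 2.00×10⁷ = 1.66×10⁻¹¹ V²
V_n = √(1.66×10⁻¹¹) = 4.07×10⁻⁶ V = 4.07 µV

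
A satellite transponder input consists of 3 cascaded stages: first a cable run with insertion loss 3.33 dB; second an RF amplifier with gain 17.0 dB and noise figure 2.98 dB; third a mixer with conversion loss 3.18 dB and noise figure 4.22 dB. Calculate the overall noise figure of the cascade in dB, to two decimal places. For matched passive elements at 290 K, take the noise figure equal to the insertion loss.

6.38 dB

Convert to linear (a loss of L dB is a gain of −L dB): F_i = 10^(NF_i/10), G_i = 10^(G_i,dB/10)
  Stage 1: F_1 = 10^(3.33/10) = 2.153, G_1 = 10^(−3.33/10) = 0.4645
  Stage 2: F_2 = 10^(2.98/10) = 1.986, G_2 = 10^(17.0/10) = 50.12
  Stage 3: F_3 = 10^(4.22/10) = 2.642, G_3 = 10^(−3.18/10) = 0.4808
Friis cascade:
  F = 2.153 + (1.986 − 1)/0.4645 + (2.642 − 1)/23.28 = 4.346
NF = 10 log₁₀(4.346) = 6.38 dB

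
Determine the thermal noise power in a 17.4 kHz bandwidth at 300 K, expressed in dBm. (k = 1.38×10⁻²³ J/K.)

P_n = kTB = 1.38×10⁻²³ × 300 × 1.74×10⁴ = 7.20×10⁻¹⁷ W
In dBm: 10 log₁₀(7.20×10⁻¹⁷ / 10⁻³) = −131.4 dBm

−131.4 dBm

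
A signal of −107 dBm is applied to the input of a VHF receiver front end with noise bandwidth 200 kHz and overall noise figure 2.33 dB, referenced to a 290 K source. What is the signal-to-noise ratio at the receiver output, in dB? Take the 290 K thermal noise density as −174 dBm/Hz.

11.7 dB

Noise floor: N = −174 + 10 log₁₀(B) + NF
10 log₁₀(2.00×10⁵) = 53.01 dB
N = −174 + 53.01 + 2.33 = −118.66 dBm
SNR = P_sig − N = −107 − (−118.66) = 11.66 dB → 11.7 dB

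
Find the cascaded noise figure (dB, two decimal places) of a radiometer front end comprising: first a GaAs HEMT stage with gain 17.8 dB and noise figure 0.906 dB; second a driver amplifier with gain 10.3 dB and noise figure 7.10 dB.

Convert to linear (a loss of L dB is a gain of −L dB): F_i = 10^(NF_i/10), G_i = 10^(G_i,dB/10)
  Stage 1: F_1 = 10^(0.906/10) = 1.232, G_1 = 10^(17.8/10) = 60.26
  Stage 2: F_2 = 10^(7.10/10) = 5.129, G_2 = 10^(10.3/10) = 10.72
Friis cascade:
  F = 1.232 + (5.129 − 1)/60.26 = 1.300
NF = 10 log₁₀(1.300) = 1.14 dB

1.14 dB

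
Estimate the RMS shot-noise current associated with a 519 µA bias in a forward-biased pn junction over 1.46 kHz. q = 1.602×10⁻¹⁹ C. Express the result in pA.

I_n = √(2qI·B)
2qI·B = 2 × 1.602×10⁻¹⁹ × 5.19×10⁻⁴ × 1.46×10³ = 2.43×10⁻¹⁹ A²
I_n = √(2.43×10⁻¹⁹) = 4.93×10⁻¹⁰ A = 493 pA

493 pA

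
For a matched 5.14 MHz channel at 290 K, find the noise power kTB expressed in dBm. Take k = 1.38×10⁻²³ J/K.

−106.9 dBm

P_n = kTB = 1.38×10⁻²³ × 290 × 5.14×10⁶ = 2.06×10⁻¹⁴ W
In dBm: 10 log₁₀(2.06×10⁻¹⁴ / 10⁻³) = −106.9 dBm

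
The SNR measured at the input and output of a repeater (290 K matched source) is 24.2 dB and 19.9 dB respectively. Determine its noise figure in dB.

4.3 dB

NF (dB) = SNR_in(dB) − SNR_out(dB) when the source is at T₀
NF = 24.2 − 19.9 = 4.3 dB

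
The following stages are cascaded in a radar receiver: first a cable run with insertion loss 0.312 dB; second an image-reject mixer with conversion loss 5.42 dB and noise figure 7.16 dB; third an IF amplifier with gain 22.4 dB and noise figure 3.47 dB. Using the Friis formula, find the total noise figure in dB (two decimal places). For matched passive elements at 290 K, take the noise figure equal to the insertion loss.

10.07 dB

Convert to linear (a loss of L dB is a gain of −L dB): F_i = 10^(NF_i/10), G_i = 10^(G_i,dB/10)
  Stage 1: F_1 = 10^(0.312/10) = 1.074, G_1 = 10^(−0.312/10) = 0.9307
  Stage 2: F_2 = 10^(7.16/10) = 5.200, G_2 = 10^(−5.42/10) = 0.2871
  Stage 3: F_3 = 10^(3.47/10) = 2.223, G_3 = 10^(22.4/10) = 173.8
Friis cascade:
  F = 1.074 + (5.200 − 1)/0.9307 + (2.223 − 1)/0.2672 = 10.17
NF = 10 log₁₀(10.17) = 10.07 dB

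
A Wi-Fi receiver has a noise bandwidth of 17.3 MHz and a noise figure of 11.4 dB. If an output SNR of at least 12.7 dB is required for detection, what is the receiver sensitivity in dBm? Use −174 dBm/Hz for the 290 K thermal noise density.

Sensitivity = −174 + 10 log₁₀(B) + NF + SNR_min
= −174 + 72.38 + 11.4 + 12.7
= −77.52 dBm → −77.5 dBm

−77.5 dBm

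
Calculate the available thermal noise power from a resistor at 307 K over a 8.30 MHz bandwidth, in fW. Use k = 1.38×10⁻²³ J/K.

P_n = kTB = 1.38×10⁻²³ × 307 × 8.30×10⁶ = 3.52×10⁻¹⁴ W = 35.2 fW

35.2 fW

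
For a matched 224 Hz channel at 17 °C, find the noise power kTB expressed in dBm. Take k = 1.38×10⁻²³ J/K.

T = 17 °C + 273.15 = 290.15 K
P_n = kTB = 1.38×10⁻²³ × 290.15 × 2.24×10² = 8.97×10⁻¹⁹ W
In dBm: 10 log₁₀(8.97×10⁻¹⁹ / 10⁻³) = −150.5 dBm

−150.5 dBm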